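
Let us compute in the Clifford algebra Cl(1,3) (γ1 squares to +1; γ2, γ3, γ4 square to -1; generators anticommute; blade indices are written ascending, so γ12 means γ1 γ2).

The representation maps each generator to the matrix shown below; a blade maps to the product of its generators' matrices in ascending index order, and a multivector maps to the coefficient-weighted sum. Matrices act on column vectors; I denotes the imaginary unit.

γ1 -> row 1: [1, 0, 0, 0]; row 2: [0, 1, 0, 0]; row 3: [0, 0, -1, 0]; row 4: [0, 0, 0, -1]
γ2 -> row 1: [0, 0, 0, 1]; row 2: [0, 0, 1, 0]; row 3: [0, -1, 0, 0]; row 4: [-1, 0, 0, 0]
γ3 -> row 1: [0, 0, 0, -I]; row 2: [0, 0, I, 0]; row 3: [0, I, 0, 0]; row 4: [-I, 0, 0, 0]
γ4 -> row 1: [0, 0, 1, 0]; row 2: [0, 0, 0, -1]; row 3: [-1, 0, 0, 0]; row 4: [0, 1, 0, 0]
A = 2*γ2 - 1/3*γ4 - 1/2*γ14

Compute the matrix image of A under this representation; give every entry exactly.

Bivector images (products of the table entries): rho(γ14) = rho(γ1)rho(γ4) = row 1: [0, 0, 1, 0]; row 2: [0, 0, 0, -1]; row 3: [1, 0, 0, 0]; row 4: [0, -1, 0, 0].
M = (2)*rho(γ2) + (-1/3)*rho(γ4) + (-1/2)*rho(γ14), summed entrywise:
Answer: row 1: [0, 0, -5/6, 2]; row 2: [0, 0, 2, 5/6]; row 3: [-1/6, -2, 0, 0]; row 4: [-2, 1/6, 0, 0]


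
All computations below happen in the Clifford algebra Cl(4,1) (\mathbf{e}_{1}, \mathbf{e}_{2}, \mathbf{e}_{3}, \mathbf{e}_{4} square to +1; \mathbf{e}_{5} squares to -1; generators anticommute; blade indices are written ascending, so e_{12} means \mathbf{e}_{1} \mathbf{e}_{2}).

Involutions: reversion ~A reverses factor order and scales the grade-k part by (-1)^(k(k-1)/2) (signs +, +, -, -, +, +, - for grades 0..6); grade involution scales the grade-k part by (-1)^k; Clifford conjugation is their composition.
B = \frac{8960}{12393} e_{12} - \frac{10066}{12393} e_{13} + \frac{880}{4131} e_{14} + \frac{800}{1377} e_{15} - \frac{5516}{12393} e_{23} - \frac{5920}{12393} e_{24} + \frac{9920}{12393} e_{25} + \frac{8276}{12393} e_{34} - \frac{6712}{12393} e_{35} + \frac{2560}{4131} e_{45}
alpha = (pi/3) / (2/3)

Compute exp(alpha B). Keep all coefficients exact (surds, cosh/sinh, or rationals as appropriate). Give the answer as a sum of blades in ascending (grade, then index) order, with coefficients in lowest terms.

B^2 term by term: the squares give (\frac{8960}{12393})^2*(e_{12})^2 + (-\frac{10066}{12393})^2*(e_{13})^2 + (\frac{880}{4131})^2*(e_{14})^2 + (\frac{800}{1377})^2*(e_{15})^2 + (-\frac{5516}{12393})^2*(e_{23})^2 + (-\frac{5920}{12393})^2*(e_{24})^2 + (\frac{9920}{12393})^2*(e_{25})^2 + (\frac{8276}{12393})^2*(e_{34})^2 + (-\frac{6712}{12393})^2*(e_{35})^2 + (\frac{2560}{4131})^2*(e_{45})^2 = \frac{80281600}{153586449}*(-1) + \frac{101324356}{153586449}*(-1) + \frac{774400}{17065161}*(-1) + \frac{640000}{1896129}*(+1) + \frac{30426256}{153586449}*(-1) + \frac{35046400}{153586449}*(-1) + \frac{98406400}{153586449}*(+1) + \frac{68492176}{153586449}*(-1) + \frac{45050944}{153586449}*(+1) + \frac{6553600}{17065161}*(+1) = -\frac{4}{9} (each basis 2-blade squares to minus the product of its generators' squares); cross terms between blades sharing an index anticommute and cancel; the commuting (index-disjoint) pairs give grade-4 terms 2*c*c'*(blade product), which cancel blade by blade — e_{1234}: \frac{148305920}{153586449} - \frac{119181440}{153586449} - \frac{9708160}{51195483} = 0; e_{1235}: -\frac{120279040}{153586449} + \frac{199709440}{153586449} - \frac{8825600}{17065161} = 0; e_{1245}: \frac{45875200}{51195483} - \frac{17459200}{51195483} - \frac{9472000}{17065161} = 0; e_{1345}: -\frac{51537920}{51195483} + \frac{11813120}{51195483} + \frac{13241600}{17065161} = 0; e_{2345}: -\frac{28241920}{51195483} - \frac{79470080}{153586449} + \frac{164195840}{153586449} = 0 — confirming B is simple. So B^2 = -\frac{4}{9}.
B^2 = -\frac{4}{9} — the series telescopes trigonometrically here: l = \frac{2}{3}, alpha*l = \frac{\pi}{3}, so exp(alpha B) = cos(\frac{\pi}{3}) + (sin(\frac{\pi}{3})/(\frac{2}{3}))*B = \frac{1}{2} + (\frac{3 \sqrt{3}}{4})*B.
Answer: \frac{1}{2} + \frac{2240 \sqrt{3}}{4131} e_{12} - \frac{5033 \sqrt{3}}{8262} e_{13} + \frac{220 \sqrt{3}}{1377} e_{14} + \frac{200 \sqrt{3}}{459} e_{15} - \frac{1379 \sqrt{3}}{4131} e_{23} - \frac{1480 \sqrt{3}}{4131} e_{24} + \frac{2480 \sqrt{3}}{4131} e_{25} + \frac{2069 \sqrt{3}}{4131} e_{34} - \frac{1678 \sqrt{3}}{4131} e_{35} + \frac{640 \sqrt{3}}{1377} e_{45}


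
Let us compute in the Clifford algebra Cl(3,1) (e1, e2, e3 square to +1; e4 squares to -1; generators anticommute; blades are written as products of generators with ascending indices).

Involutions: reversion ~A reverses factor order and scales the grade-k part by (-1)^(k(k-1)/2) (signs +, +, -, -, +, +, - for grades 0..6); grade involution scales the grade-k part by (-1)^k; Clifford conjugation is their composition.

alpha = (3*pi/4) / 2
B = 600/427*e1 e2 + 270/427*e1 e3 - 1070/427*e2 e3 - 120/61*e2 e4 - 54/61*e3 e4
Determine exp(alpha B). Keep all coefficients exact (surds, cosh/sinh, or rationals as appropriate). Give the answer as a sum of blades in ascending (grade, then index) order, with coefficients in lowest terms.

B^2 term by term: the squares give (600/427)^2*(e1 e2)^2 + (270/427)^2*(e1 e3)^2 + (-1070/427)^2*(e2 e3)^2 + (-120/61)^2*(e2 e4)^2 + (-54/61)^2*(e3 e4)^2 = 360000/182329*(-1) + 72900/182329*(-1) + 1144900/182329*(-1) + 14400/3721*(+1) + 2916/3721*(+1) = -4 (each basis 2-blade squares to minus the product of its generators' squares); cross terms between blades sharing an index anticommute and cancel; the commuting (index-disjoint) pairs give grade-4 terms 2*c*c'*(blade product), which cancel blade by blade — e1 e2 e3 e4: -64800/26047 + 64800/26047 = 0 — confirming B is simple. So B^2 = -4.
B^2 = -4 — B^2 < 0, so the exponential closes trigonometrically: l = 2, alpha*l = 3*pi/4, so exp(alpha B) = cos(3*pi/4) + (sin(3*pi/4)/2)*B = -sqrt(2)/2 + (sqrt(2)/4)*B.
Answer: -sqrt(2)/2 + 150*sqrt(2)/427*e1 e2 + 135*sqrt(2)/854*e1 e3 - 535*sqrt(2)/854*e2 e3 - 30*sqrt(2)/61*e2 e4 - 27*sqrt(2)/122*e3 e4


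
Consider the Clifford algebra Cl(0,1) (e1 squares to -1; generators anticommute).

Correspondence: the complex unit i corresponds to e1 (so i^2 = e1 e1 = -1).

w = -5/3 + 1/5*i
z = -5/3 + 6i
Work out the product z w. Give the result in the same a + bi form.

In blades: z = -5/3 + 6*e1, w = -5/3 + 1/5*e1.
Distribute z over w term by term (generator squares from the signature, products reordered to ascending indices): (-5/3)*w = 25/9 - 1/3*e1; (6*e1)*w = -6/5 - 10*e1.
Sum: 71/45 - 31/3*e1; translating back through the correspondence:
Answer: 71/45 - 31/3*i


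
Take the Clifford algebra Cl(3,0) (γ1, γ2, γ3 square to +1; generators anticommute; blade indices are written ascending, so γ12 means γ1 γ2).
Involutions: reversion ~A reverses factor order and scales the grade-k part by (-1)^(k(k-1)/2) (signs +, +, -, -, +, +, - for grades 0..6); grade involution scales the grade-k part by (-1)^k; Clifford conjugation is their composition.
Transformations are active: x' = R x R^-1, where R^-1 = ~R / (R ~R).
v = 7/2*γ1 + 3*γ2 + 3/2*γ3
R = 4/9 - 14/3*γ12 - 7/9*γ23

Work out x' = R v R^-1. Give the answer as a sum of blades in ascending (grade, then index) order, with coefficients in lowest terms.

~R = 4/9 + 14/3*γ12 + 7/9*γ23, and R ~R = 1829/81, so R^-1 = ~R / (1829/81).
R v = -112/9*γ1 + 33/2*γ2 + 3*γ3 - 175/18*γ123
Answer: -12145/3658*γ1 - 4299/1829*γ2 + 9645/3658*γ3


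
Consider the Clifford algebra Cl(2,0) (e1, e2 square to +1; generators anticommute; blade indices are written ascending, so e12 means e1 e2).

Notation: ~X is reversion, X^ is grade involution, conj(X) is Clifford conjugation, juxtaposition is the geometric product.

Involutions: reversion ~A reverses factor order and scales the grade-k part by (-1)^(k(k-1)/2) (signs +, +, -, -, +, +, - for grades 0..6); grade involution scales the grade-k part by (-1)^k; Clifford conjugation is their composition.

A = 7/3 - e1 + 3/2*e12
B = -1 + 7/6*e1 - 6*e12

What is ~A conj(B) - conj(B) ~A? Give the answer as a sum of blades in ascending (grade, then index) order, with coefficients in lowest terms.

first term: 47/6 - 31/18*e1 - 31/4*e2 + 31/2*e12
second term: 47/6 - 31/18*e1 + 31/4*e2 + 31/2*e12
Answer: -31/2*e2


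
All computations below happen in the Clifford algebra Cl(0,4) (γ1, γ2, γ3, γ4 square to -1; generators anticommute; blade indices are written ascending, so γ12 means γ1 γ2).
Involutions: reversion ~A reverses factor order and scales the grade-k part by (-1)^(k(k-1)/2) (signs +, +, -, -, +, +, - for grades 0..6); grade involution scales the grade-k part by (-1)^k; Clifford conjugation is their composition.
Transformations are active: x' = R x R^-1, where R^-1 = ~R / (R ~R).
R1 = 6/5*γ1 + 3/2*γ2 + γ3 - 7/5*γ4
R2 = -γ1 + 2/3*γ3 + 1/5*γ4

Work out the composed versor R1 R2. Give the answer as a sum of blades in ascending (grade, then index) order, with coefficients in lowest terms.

Distribute over the terms of R2 (each basis-blade product reordered to ascending indices, repeated generators contracted through their squares):
R1 (-γ1) = 6/5 + 3/2*γ12 + γ13 - 7/5*γ14
R1 (2/3*γ3) = -2/3 + 4/5*γ13 + γ23 + 14/15*γ34
R1 (1/5*γ4) = 7/25 + 6/25*γ14 + 3/10*γ24 + 1/5*γ34
Summing the partial products and collecting blades:
Answer: 61/75 + 3/2*γ12 + 9/5*γ13 - 29/25*γ14 + γ23 + 3/10*γ24 + 17/15*γ34


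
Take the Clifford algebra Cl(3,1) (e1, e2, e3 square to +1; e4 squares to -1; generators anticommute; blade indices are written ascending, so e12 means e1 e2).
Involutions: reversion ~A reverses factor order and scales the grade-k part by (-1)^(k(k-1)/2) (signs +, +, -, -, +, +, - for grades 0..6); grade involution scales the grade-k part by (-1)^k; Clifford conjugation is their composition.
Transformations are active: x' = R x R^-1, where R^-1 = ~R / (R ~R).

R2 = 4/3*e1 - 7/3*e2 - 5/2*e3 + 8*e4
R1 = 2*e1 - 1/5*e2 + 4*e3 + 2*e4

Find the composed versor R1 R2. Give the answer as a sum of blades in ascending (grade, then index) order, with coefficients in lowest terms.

Distribute over the terms of R1 (each basis-blade product reordered to ascending indices, repeated generators contracted through their squares):
(2*e1) R2 = 8/3 - 14/3*e12 - 5*e13 + 16*e14
(-1/5*e2) R2 = 7/15 + 4/15*e12 + 1/2*e23 - 8/5*e24
(4*e3) R2 = -10 - 16/3*e13 + 28/3*e23 + 32*e34
(2*e4) R2 = -16 - 8/3*e14 + 14/3*e24 + 5*e34
Summing the partial products and collecting blades:
Answer: -343/15 - 22/5*e12 - 31/3*e13 + 40/3*e14 + 59/6*e23 + 46/15*e24 + 37*e34


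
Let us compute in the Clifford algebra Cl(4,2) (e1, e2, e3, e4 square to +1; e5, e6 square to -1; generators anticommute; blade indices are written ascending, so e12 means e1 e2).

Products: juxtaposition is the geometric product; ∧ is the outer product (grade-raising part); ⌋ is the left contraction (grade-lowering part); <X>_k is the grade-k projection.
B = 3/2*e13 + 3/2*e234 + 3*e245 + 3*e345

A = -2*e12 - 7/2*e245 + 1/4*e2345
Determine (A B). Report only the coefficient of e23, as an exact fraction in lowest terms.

step 1: -21/2 + 3/4*e2 - 3/4*e3 + 3/8*e5 - 15/2*e23 + 21/4*e35 - 3*e134 - 6*e145 + 3/8*e1245 - 3/4*e12345
Answer: -15/2


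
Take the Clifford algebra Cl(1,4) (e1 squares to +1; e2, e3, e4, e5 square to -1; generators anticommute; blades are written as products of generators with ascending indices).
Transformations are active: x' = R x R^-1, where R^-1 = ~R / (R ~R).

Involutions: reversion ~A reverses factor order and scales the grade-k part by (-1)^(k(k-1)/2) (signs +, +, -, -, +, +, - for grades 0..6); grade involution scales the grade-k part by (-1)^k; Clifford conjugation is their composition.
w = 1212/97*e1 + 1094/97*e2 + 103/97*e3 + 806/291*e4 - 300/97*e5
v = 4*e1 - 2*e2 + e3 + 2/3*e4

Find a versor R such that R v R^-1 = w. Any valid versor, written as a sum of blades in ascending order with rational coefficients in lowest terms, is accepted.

Since q(v) = q(w) = 95/9, the sum R = v + w = 1600/97*e1 + 900/97*e2 + 200/97*e3 + 1000/291*e4 - 300/97*e5 does the job whenever invertible.
Answer: 1600/97*e1 + 900/97*e2 + 200/97*e3 + 1000/291*e4 - 300/97*e5


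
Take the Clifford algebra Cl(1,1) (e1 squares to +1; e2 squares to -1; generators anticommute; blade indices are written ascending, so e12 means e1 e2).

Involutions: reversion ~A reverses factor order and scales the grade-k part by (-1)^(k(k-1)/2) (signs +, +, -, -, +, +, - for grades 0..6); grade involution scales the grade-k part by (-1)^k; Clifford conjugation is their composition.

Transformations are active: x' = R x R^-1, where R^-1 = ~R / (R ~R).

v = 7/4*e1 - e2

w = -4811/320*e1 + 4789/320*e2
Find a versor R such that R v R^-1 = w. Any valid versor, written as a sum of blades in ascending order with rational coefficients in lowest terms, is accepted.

Take R = v + w = -4251/320*e1 + 4469/320*e2. Because q(v) = q(w) = 33/16, conjugation by R sends v exactly to w.
Answer: -4251/320*e1 + 4469/320*e2


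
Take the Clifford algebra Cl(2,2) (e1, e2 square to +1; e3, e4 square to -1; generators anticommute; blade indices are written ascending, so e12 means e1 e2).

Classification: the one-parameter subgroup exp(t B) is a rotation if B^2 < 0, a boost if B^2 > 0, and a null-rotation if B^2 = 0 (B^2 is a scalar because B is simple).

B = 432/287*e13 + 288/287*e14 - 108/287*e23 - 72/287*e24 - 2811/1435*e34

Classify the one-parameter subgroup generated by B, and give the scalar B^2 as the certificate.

B^2 term by term: the squares give (432/287)^2*(e13)^2 + (288/287)^2*(e14)^2 + (-108/287)^2*(e23)^2 + (-72/287)^2*(e24)^2 + (-2811/1435)^2*(e34)^2 = 186624/82369*(+1) + 82944/82369*(+1) + 11664/82369*(+1) + 5184/82369*(+1) + 7901721/2059225*(-1) = -9/25 (each basis 2-blade squares to minus the product of its generators' squares); cross terms between blades sharing an index anticommute and cancel; the commuting (index-disjoint) pairs give grade-4 terms 2*c*c'*(blade product), which cancel blade by blade — e1234: 62208/82369 - 62208/82369 = 0 — confirming B is simple. So B^2 = -9/25.
Answer: rotation, certificate B^2 = -9/25. No conjugation can change B^2 = -9/25; the sign gives the class.


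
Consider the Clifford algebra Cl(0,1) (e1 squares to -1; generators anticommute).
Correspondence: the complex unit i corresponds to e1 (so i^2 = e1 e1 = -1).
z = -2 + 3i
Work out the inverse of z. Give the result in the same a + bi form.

In blades: z = -2 + 3*e1.
With qbar = -2 - 3*e1 (scalar fixed, mapped units negated), z qbar = 13 (the sum of squared coefficients), so z^-1 = qbar / (13) = -2/13 - 3/13*e1; translating back:
Answer: -2/13 - 3/13*i


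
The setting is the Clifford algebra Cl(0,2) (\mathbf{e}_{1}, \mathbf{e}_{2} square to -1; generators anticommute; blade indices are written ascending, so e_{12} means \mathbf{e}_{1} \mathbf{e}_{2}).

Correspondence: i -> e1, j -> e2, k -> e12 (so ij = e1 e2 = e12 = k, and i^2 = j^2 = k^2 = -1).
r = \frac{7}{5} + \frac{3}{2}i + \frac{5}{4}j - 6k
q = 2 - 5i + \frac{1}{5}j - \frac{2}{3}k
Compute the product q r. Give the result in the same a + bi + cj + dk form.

In blades: q = 2 - 5 e_{1} + \frac{1}{5} e_{2} - \frac{2}{3} e_{12}, r = \frac{7}{5} + \frac{3}{2} e_{1} + \frac{5}{4} e_{2} - 6 e_{12}.
Distribute q over r term by term (generator squares from the signature, products reordered to ascending indices): (2)*r = \frac{14}{5} + 3 e_{1} + \frac{5}{2} e_{2} - 12 e_{12}; (-5 e_{1})*r = \frac{15}{2} - 7 e_{1} - 30 e_{2} - \frac{25}{4} e_{12}; (\frac{1}{5} e_{2})*r = -\frac{1}{4} - \frac{6}{5} e_{1} + \frac{7}{25} e_{2} - \frac{3}{10} e_{12}; (-\frac{2}{3} e_{12})*r = -4 + \frac{5}{6} e_{1} - e_{2} - \frac{14}{15} e_{12}.
Sum: \frac{121}{20} - \frac{131}{30} e_{1} - \frac{1411}{50} e_{2} - \frac{1169}{60} e_{12}; translating back through the correspondence:
Answer: \frac{121}{20} - \frac{131}{30}i - \frac{1411}{50}j - \frac{1169}{60}k


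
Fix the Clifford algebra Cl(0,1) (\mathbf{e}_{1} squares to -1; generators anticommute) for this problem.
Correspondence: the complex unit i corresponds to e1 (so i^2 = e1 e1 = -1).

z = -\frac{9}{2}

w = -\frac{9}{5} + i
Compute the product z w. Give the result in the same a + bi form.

In blades: z = -\frac{9}{2}, w = -\frac{9}{5} + e_{1}.
Distribute z over w term by term (generator squares from the signature, products reordered to ascending indices): (-\frac{9}{2})*w = \frac{81}{10} - \frac{9}{2} e_{1}.
Sum: \frac{81}{10} - \frac{9}{2} e_{1}; translating back through the correspondence:
Answer: \frac{81}{10} - \frac{9}{2}i


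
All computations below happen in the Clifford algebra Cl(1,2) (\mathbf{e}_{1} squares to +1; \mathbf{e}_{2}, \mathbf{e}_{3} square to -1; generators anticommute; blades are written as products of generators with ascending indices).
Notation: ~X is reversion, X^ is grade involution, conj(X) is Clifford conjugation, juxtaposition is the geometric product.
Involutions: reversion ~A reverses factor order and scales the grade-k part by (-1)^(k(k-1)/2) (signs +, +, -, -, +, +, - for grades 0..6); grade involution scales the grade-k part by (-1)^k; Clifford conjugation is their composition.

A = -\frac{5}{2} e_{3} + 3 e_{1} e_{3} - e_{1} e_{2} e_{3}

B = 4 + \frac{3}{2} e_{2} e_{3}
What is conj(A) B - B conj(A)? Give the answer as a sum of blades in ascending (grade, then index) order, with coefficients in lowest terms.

first term: \frac{3}{2} e_{1} + \frac{15}{4} e_{2} + 10 e_{3} - \frac{9}{2} e_{1} e_{2} - 12 e_{1} e_{3} - 4 e_{1} e_{2} e_{3}
second term: \frac{3}{2} e_{1} - \frac{15}{4} e_{2} + 10 e_{3} + \frac{9}{2} e_{1} e_{2} - 12 e_{1} e_{3} - 4 e_{1} e_{2} e_{3}
Answer: \frac{15}{2} e_{2} - 9 e_{1} e_{2}


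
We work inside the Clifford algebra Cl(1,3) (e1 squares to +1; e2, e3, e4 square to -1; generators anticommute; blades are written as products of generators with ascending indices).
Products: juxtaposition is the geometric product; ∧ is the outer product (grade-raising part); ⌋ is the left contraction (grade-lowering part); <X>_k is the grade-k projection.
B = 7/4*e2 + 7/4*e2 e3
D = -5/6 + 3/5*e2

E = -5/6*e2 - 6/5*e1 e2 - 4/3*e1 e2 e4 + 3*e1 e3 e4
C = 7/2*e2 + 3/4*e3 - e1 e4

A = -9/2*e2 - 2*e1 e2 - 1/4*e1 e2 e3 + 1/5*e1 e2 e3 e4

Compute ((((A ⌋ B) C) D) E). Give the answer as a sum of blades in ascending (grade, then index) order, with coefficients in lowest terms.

step 1: 63/8 + 63/8*e3
step 2: -189/32 + 441/16*e2 + 189/32*e3 - 63/8*e1 e4 - 441/16*e2 e3 + 63/8*e1 e3 e4
step 3: -3717/320 - 2121/80*e2 - 6867/320*e3 + 105/16*e1 e4 + 777/40*e2 e3 + 189/40*e1 e2 e4 - 105/16*e1 e3 e4 + 189/40*e1 e2 e3 e4
step 4: 623/160 + 6363/200*e1 + 20867/640*e2 - 1183/40*e3 - 567/100*e4 + 11151/800*e1 e2 - 2331/100*e1 e3 - 10549/320*e1 e4 - 7973/640*e2 e3 - 63/8*e2 e4 - 567/100*e3 e4 + 20601/800*e1 e2 e3 - 5971/160*e1 e2 e4 - 18179/320*e1 e3 e4 + 63/8*e2 e3 e4 + 18179/160*e1 e2 e3 e4
Answer: 623/160 + 6363/200*e1 + 20867/640*e2 - 1183/40*e3 - 567/100*e4 + 11151/800*e1 e2 - 2331/100*e1 e3 - 10549/320*e1 e4 - 7973/640*e2 e3 - 63/8*e2 e4 - 567/100*e3 e4 + 20601/800*e1 e2 e3 - 5971/160*e1 e2 e4 - 18179/320*e1 e3 e4 + 63/8*e2 e3 e4 + 18179/160*e1 e2 e3 e4


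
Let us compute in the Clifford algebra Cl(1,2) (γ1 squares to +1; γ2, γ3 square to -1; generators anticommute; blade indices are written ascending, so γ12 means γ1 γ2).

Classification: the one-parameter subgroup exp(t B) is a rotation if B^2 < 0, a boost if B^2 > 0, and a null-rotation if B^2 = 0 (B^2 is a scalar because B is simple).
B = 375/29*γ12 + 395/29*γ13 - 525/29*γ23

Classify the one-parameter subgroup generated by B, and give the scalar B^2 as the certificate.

B^2 term by term: the squares give (375/29)^2*(γ12)^2 + (395/29)^2*(γ13)^2 + (-525/29)^2*(γ23)^2 = 140625/841*(+1) + 156025/841*(+1) + 275625/841*(-1) = 25 (each basis 2-blade squares to minus the product of its generators' squares); cross terms between blades sharing an index anticommute and cancel. So B^2 = 25.
Answer: boost, certificate B^2 = 25. One invariant decides it: the square 25 survives every conjugation, and its sign is exactly the classification.


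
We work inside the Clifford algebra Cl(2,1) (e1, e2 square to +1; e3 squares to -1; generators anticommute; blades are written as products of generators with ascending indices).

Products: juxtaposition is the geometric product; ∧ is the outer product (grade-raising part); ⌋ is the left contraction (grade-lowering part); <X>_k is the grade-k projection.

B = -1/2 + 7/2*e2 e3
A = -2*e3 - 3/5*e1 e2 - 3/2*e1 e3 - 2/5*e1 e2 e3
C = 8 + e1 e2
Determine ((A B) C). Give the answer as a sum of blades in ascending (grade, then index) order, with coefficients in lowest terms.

step 1: -7/5*e1 - 7*e2 + e3 - 99/20*e1 e2 - 27/20*e1 e3 + 1/5*e1 e2 e3
step 2: 99/20 - 21/5*e1 - 287/5*e2 + 39/5*e3 - 198/5*e1 e2 - 54/5*e1 e3 - 27/20*e2 e3 + 13/5*e1 e2 e3
Answer: 99/20 - 21/5*e1 - 287/5*e2 + 39/5*e3 - 198/5*e1 e2 - 54/5*e1 e3 - 27/20*e2 e3 + 13/5*e1 e2 e3


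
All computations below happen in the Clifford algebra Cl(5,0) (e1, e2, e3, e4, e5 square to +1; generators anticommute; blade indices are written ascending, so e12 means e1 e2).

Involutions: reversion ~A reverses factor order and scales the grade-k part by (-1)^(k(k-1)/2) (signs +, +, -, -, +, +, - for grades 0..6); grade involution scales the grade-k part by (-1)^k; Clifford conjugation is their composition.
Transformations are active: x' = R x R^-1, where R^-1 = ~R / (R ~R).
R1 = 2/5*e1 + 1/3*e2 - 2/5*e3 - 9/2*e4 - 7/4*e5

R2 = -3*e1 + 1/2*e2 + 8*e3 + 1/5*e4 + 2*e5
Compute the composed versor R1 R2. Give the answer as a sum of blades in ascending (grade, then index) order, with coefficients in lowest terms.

Distribute over the terms of R1 (each basis-blade product reordered to ascending indices, repeated generators contracted through their squares):
(2/5*e1) R2 = -6/5 + 1/5*e12 + 16/5*e13 + 2/25*e14 + 4/5*e15
(1/3*e2) R2 = 1/6 + e12 + 8/3*e23 + 1/15*e24 + 2/3*e25
(-2/5*e3) R2 = -16/5 - 6/5*e13 + 1/5*e23 - 2/25*e34 - 4/5*e35
(-9/2*e4) R2 = -9/10 - 27/2*e14 + 9/4*e24 + 36*e34 - 9*e45
(-7/4*e5) R2 = -7/2 - 21/4*e15 + 7/8*e25 + 14*e35 + 7/20*e45
Summing the partial products and collecting blades:
Answer: -259/30 + 6/5*e12 + 2*e13 - 671/50*e14 - 89/20*e15 + 43/15*e23 + 139/60*e24 + 37/24*e25 + 898/25*e34 + 66/5*e35 - 173/20*e45


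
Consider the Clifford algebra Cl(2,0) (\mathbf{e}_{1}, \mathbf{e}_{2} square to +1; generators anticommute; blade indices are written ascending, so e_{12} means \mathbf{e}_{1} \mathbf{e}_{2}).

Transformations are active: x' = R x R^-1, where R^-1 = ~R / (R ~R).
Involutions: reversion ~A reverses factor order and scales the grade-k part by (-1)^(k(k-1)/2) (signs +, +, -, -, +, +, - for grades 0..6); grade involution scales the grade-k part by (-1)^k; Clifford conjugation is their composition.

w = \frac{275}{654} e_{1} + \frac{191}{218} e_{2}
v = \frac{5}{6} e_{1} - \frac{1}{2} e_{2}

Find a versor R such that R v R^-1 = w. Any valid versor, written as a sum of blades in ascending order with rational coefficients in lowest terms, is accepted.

Here q(v) = q(w) = \frac{17}{18}; the classical choice R = v + w = \frac{410}{327} e_{1} + \frac{41}{109} e_{2} then realises v -> w under the sandwich.
Answer: \frac{410}{327} e_{1} + \frac{41}{109} e_{2}


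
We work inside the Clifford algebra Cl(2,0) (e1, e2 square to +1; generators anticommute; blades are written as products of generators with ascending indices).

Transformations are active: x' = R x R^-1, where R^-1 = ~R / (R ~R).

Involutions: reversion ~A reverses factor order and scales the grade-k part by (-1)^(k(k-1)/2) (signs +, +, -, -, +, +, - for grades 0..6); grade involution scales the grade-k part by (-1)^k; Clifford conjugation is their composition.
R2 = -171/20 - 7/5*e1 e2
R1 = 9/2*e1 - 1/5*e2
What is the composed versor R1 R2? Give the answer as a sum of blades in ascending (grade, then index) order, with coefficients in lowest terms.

Distribute over the terms of R1 (each basis-blade product reordered to ascending indices, repeated generators contracted through their squares):
(9/2*e1) R2 = -1539/40*e1 - 63/10*e2
(-1/5*e2) R2 = -7/25*e1 + 171/100*e2
Summing the partial products and collecting blades:
Answer: -7751/200*e1 - 459/100*e2


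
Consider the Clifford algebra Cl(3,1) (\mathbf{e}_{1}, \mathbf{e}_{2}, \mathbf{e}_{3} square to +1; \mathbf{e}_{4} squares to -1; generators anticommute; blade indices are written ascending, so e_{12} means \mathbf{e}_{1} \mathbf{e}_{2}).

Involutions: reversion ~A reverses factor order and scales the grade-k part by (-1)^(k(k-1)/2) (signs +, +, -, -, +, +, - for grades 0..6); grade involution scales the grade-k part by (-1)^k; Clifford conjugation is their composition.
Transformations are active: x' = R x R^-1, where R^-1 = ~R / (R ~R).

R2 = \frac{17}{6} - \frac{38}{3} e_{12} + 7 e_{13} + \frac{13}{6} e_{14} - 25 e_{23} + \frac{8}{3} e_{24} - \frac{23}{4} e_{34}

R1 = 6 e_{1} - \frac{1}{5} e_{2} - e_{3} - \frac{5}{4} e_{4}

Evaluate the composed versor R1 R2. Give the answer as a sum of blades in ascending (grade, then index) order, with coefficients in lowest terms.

Distribute over the terms of R1 (each basis-blade product reordered to ascending indices, repeated generators contracted through their squares):
(6 e_{1}) R2 = 17 e_{1} - 76 e_{2} + 42 e_{3} + 13 e_{4} - 150 e_{123} + 16 e_{124} - \frac{69}{2} e_{134}
(-\frac{1}{5} e_{2}) R2 = -\frac{38}{15} e_{1} - \frac{17}{30} e_{2} + 5 e_{3} - \frac{8}{15} e_{4} + \frac{7}{5} e_{123} + \frac{13}{30} e_{124} + \frac{23}{20} e_{234}
(-e_{3}) R2 = 7 e_{1} - 25 e_{2} - \frac{17}{6} e_{3} + \frac{23}{4} e_{4} + \frac{38}{3} e_{123} + \frac{13}{6} e_{134} + \frac{8}{3} e_{234}
(-\frac{5}{4} e_{4}) R2 = -\frac{65}{24} e_{1} - \frac{10}{3} e_{2} + \frac{115}{16} e_{3} - \frac{85}{24} e_{4} + \frac{95}{6} e_{124} - \frac{35}{4} e_{134} + \frac{125}{4} e_{234}
Summing the partial products and collecting blades:
Answer: \frac{2251}{120} e_{1} - \frac{1049}{10} e_{2} + \frac{2465}{48} e_{3} + \frac{587}{40} e_{4} - \frac{2039}{15} e_{123} + \frac{484}{15} e_{124} - \frac{493}{12} e_{134} + \frac{526}{15} e_{234}


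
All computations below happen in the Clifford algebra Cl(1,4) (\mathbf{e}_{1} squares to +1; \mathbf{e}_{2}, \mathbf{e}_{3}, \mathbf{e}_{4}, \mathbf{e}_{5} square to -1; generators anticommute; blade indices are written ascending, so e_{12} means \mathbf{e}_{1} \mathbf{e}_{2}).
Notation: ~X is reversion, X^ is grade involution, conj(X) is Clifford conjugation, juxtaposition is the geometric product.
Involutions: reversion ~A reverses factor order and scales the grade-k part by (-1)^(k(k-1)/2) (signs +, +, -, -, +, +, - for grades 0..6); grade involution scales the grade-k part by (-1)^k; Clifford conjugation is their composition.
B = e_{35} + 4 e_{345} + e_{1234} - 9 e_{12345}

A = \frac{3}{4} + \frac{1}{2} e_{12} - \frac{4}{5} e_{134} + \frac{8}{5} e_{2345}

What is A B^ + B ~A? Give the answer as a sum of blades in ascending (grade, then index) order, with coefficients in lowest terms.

first term: \frac{72}{5} e_{1} - \frac{28}{5} e_{2} - \frac{24}{5} e_{15} + \frac{8}{5} e_{24} + \frac{36}{5} e_{25} + \frac{1}{2} e_{34} + \frac{3}{4} e_{35} - \frac{4}{5} e_{145} + \frac{3}{2} e_{345} + \frac{3}{4} e_{1234} + \frac{1}{2} e_{1235} + \frac{19}{4} e_{12345}
second term: -\frac{72}{5} e_{1} - \frac{28}{5} e_{2} + \frac{24}{5} e_{15} + \frac{8}{5} e_{24} + \frac{36}{5} e_{25} - \frac{1}{2} e_{34} + \frac{3}{4} e_{35} - \frac{4}{5} e_{145} + \frac{15}{2} e_{345} + \frac{3}{4} e_{1234} - \frac{1}{2} e_{1235} - \frac{35}{4} e_{12345}
Answer: -\frac{56}{5} e_{2} + \frac{16}{5} e_{24} + \frac{72}{5} e_{25} + \frac{3}{2} e_{35} - \frac{8}{5} e_{145} + 9 e_{345} + \frac{3}{2} e_{1234} - 4 e_{12345}


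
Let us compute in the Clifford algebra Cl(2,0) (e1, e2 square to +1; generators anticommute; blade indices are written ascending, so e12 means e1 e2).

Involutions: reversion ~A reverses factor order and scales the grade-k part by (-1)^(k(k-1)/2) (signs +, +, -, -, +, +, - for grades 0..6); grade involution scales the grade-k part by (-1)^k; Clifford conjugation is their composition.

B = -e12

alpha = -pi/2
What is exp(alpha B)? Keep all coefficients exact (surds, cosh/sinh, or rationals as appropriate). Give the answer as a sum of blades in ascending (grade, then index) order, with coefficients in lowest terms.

B^2 = (-1)^2*(e12)^2 = 1*(-1) = -1 (a basis 2-blade squares to minus the product of its generators' squares).
B^2 = -1 — circular case — the even/odd split gives cos and sin: l = 1, alpha*l = -pi/2, so exp(alpha B) = cos(-pi/2) + (sin(-pi/2)/1)*B = 0 + (-1)*B.
Answer: e12


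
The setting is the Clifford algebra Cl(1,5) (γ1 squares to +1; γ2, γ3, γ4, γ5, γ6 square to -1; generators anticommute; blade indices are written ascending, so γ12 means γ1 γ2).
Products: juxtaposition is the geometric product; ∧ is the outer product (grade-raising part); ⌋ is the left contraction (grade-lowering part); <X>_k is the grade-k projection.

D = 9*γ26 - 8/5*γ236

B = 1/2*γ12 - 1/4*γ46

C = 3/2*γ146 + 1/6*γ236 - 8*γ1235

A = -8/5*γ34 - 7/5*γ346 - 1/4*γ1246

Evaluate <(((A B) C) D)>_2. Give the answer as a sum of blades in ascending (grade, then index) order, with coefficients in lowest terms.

step 1: -7/20*γ3 - 1/16*γ12 - 2/5*γ36 - 1/8*γ46 - 4/5*γ1234 - 7/10*γ12346
step 2: 3/16*γ1 + 1/15*γ2 - 7/60*γ14 + 21/20*γ23 - 7/120*γ26 + 1/2*γ35 + 32/5*γ45 - 14/5*γ125 - 3/5*γ134 + 1/96*γ136 + 2/15*γ146 + 1/48*γ234 - 6/5*γ236 + 3/32*γ246 + 28/5*γ456 - 16/5*γ1256 + 21/40*γ1346 - γ123456
step 3: 489/200 - 803/75*γ3 + 27/32*γ4 + 27/25*γ6 + 1/60*γ12 - 144/5*γ15 - 3/20*γ34 + 2867/300*γ36 + 1/30*γ46 - 3/32*γ123 - 9/25*γ124 + 27/16*γ126 + 128/25*γ135 + 8/5*γ145 - 126/5*γ156 + 252/5*γ245 - 4/5*γ256 - 3/16*γ346 + 2963/600*γ1234 - 3/10*γ1236 + 201/100*γ1246 - 9*γ1345 - 112/25*γ1356 + 224/25*γ2345 + 9/2*γ2356 + 288/5*γ2456 - 391/75*γ12346 - 256/25*γ23456
step 4: 1/60*γ12 - 144/5*γ15 - 3/20*γ34 + 2867/300*γ36 + 1/30*γ46
Answer: 1/60*γ12 - 144/5*γ15 - 3/20*γ34 + 2867/300*γ36 + 1/30*γ46


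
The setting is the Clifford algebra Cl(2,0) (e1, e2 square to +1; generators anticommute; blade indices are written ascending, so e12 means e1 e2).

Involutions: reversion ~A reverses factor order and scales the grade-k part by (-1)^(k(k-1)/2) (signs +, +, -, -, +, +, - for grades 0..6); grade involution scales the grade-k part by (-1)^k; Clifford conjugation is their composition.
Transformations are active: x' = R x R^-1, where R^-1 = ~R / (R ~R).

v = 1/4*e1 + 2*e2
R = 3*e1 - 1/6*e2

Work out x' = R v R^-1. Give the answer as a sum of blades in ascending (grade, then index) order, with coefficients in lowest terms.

~R = 3*e1 - 1/6*e2, and R ~R = 325/36, so R^-1 = ~R / (325/36).
R v = 5/12 + 145/24*e12
Answer: 7/260*e1 - 131/65*e2


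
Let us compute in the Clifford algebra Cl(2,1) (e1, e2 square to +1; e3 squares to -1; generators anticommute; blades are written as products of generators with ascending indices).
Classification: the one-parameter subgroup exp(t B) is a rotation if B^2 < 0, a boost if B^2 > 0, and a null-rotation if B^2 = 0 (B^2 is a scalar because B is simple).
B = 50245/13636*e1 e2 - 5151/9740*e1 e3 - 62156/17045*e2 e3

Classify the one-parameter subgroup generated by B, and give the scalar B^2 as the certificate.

B^2 term by term: the squares give (50245/13636)^2*(e1 e2)^2 + (-5151/9740)^2*(e1 e3)^2 + (-62156/17045)^2*(e2 e3)^2 = 2524560025/185940496*(-1) + 26532801/94867600*(+1) + 3863368336/290532025*(+1) = 0 (each basis 2-blade squares to minus the product of its generators' squares); cross terms between blades sharing an index anticommute and cancel. So B^2 = 0.
Answer: null-rotation, certificate B^2 = 0. Check the certificate: B^2 = 0, and that sign is decisive whatever form B takes.


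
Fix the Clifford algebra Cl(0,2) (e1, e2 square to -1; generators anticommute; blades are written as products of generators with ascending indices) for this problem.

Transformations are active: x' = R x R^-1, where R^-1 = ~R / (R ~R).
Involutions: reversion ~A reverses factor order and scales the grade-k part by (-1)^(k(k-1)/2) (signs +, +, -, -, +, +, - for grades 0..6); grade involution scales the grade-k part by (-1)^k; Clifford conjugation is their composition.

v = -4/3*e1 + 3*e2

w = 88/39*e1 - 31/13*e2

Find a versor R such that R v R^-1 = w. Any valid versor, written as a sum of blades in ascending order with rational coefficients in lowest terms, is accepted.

Key observation: q(v) = q(w) = -97/9 (sandwiches preserve the norm), so R = v + w = 12/13*e1 + 8/13*e2 works whenever it is invertible — the component of v along it is kept and (v - w)/2 reverses, sending v to w.
Answer: 12/13*e1 + 8/13*e2


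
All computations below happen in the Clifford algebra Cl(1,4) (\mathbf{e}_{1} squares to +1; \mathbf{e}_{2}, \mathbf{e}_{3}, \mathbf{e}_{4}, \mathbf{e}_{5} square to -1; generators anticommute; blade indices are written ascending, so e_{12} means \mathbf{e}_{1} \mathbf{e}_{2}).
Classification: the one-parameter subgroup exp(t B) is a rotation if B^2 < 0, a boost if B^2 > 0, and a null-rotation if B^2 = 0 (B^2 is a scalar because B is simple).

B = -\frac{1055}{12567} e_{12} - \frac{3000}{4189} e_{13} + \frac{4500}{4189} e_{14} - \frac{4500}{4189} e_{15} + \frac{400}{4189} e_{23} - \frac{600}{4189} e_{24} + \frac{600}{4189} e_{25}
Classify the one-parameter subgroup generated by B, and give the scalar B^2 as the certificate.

B^2 term by term: the squares give (-\frac{1055}{12567})^2*(e_{12})^2 + (-\frac{3000}{4189})^2*(e_{13})^2 + (\frac{4500}{4189})^2*(e_{14})^2 + (-\frac{4500}{4189})^2*(e_{15})^2 + (\frac{400}{4189})^2*(e_{23})^2 + (-\frac{600}{4189})^2*(e_{24})^2 + (\frac{600}{4189})^2*(e_{25})^2 = \frac{1113025}{157929489}*(+1) + \frac{9000000}{17547721}*(+1) + \frac{20250000}{17547721}*(+1) + \frac{20250000}{17547721}*(+1) + \frac{160000}{17547721}*(-1) + \frac{360000}{17547721}*(-1) + \frac{360000}{17547721}*(-1) = \frac{25}{9} (each basis 2-blade squares to minus the product of its generators' squares); cross terms between blades sharing an index anticommute and cancel; the commuting (index-disjoint) pairs give grade-4 terms 2*c*c'*(blade product), which cancel blade by blade — e_{1234}: -\frac{3600000}{17547721} + \frac{3600000}{17547721} = 0; e_{1235}: \frac{3600000}{17547721} - \frac{3600000}{17547721} = 0; e_{1245}: -\frac{5400000}{17547721} + \frac{5400000}{17547721} = 0 — confirming B is simple. So B^2 = \frac{25}{9}.
Answer: boost, certificate B^2 = \frac{25}{9}. Key observation: B^2 = \frac{25}{9} is a conjugation invariant, so its sign decides the class regardless of the surface form of B.


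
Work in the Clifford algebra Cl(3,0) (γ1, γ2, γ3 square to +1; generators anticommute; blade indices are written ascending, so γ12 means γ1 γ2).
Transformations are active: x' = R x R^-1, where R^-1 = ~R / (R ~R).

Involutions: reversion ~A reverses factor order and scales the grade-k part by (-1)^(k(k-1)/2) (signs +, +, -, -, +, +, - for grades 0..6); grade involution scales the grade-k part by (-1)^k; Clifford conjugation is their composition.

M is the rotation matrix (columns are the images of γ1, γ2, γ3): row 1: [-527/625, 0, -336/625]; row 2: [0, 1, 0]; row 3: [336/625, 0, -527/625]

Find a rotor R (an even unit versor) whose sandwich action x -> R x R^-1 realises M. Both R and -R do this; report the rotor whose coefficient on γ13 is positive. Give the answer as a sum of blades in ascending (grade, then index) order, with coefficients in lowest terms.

Method: write R = a + b12*γ12 + b13*γ13 + b23*γ23 with a^2 + b12^2 + b13^2 + b23^2 = 1 (so R^-1 = ~R). Expanding the columns R e_j ~R gives tr M = 4a^2 - 1 and, from the antisymmetric part, M21 - M12 = -4a*b12, M13 - M31 = 4a*b13, M32 - M23 = -4a*b23.
Here tr M = -429/625, so a^2 = (1 + tr M)/4 = 49/625 and a = ±7/25. Taking a = 7/25: M21 - M12 = 0, M13 - M31 = -672/625, M32 - M23 = 0, giving b12 = 0, b13 = -24/25, b23 = 0, i.e. R = 7/25 - 24/25*γ13.
Its γ13 coefficient is negative, so report the other preimage -R.
Answer: -7/25 + 24/25*γ13. Note: both R and -R realise this M (trace -429/625); the covering map identifies them, and the γ13-coefficient sign is the tie-breaker.


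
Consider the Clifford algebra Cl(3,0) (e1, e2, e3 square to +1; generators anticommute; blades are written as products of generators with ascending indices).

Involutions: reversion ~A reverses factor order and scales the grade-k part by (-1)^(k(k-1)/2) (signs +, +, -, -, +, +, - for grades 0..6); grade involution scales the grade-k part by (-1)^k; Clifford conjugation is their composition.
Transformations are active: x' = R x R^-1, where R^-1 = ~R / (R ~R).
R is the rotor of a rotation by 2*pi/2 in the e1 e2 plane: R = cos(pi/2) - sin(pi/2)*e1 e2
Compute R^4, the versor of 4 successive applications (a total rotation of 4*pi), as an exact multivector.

The rotor phase is half the rotation angle and phases add under composition, so 4 steps in the e1 e2 plane accumulate phase 4*(pi/2) = 2*pi: R^4 = cos(2*pi) - sin(2*pi)*e1 e2.
cos(2*pi) = 1 and sin(2*pi) = 0, so R^4 = 1. The total rotation 4*pi is 2 full turns, so every vector returns to itself, yet the rotor is +1, back on the identity sheet (an even number of 2*pi turns).
Answer: 1


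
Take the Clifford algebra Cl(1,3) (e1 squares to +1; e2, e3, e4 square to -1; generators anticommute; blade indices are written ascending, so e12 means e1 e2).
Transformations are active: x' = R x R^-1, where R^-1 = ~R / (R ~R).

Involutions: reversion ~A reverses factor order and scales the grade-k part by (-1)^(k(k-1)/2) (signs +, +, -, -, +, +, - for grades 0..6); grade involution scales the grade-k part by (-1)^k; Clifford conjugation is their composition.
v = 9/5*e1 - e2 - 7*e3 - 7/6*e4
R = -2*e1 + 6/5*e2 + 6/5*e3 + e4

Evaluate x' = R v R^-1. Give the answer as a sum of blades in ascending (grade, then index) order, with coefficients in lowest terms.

~R = -2*e1 + 6/5*e2 + 6/5*e3 + e4, and R ~R = 3/25, so R^-1 = ~R / (3/25).
R v = 43/6 - 4/25*e12 + 296/25*e13 + 8/15*e14 - 36/5*e23 - 2/5*e24 + 28/5*e34
Answer: -10831/45*e1 + 433/3*e2 + 451/3*e3 + 2171/18*e4


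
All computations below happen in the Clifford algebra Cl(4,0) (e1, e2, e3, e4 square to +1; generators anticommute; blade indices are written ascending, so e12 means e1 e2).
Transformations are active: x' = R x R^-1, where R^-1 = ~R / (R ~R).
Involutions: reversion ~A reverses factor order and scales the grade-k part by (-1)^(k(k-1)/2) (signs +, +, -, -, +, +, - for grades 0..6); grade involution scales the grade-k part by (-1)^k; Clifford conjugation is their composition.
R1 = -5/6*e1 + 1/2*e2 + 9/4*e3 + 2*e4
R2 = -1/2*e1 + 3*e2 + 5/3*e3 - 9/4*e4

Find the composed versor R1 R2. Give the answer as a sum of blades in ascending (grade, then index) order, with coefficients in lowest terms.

Distribute over the terms of R1 (each basis-blade product reordered to ascending indices, repeated generators contracted through their squares):
(-5/6*e1) R2 = 5/12 - 5/2*e12 - 25/18*e13 + 15/8*e14
(1/2*e2) R2 = 3/2 + 1/4*e12 + 5/6*e23 - 9/8*e24
(9/4*e3) R2 = 15/4 + 9/8*e13 - 27/4*e23 - 81/16*e34
(2*e4) R2 = -9/2 + e14 - 6*e24 - 10/3*e34
Summing the partial products and collecting blades:
Answer: 7/6 - 9/4*e12 - 19/72*e13 + 23/8*e14 - 71/12*e23 - 57/8*e24 - 403/48*e34


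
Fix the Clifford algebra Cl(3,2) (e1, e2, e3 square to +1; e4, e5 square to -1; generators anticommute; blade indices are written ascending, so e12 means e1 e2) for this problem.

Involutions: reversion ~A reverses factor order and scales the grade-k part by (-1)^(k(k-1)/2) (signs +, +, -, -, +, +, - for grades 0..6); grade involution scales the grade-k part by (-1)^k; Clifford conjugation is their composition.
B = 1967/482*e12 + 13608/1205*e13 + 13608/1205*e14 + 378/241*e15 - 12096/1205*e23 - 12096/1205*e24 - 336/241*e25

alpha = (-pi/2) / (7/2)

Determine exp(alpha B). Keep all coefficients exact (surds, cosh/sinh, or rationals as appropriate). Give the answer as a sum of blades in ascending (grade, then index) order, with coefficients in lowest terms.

B^2 term by term: the squares give (1967/482)^2*(e12)^2 + (13608/1205)^2*(e13)^2 + (13608/1205)^2*(e14)^2 + (378/241)^2*(e15)^2 + (-12096/1205)^2*(e23)^2 + (-12096/1205)^2*(e24)^2 + (-336/241)^2*(e25)^2 = 3869089/232324*(-1) + 185177664/1452025*(-1) + 185177664/1452025*(+1) + 142884/58081*(+1) + 146313216/1452025*(-1) + 146313216/1452025*(+1) + 112896/58081*(+1) = -49/4 (each basis 2-blade squares to minus the product of its generators' squares); cross terms between blades sharing an index anticommute and cancel; the commuting (index-disjoint) pairs give grade-4 terms 2*c*c'*(blade product), which cancel blade by blade — e1234: 329204736/1452025 - 329204736/1452025 = 0; e1235: 9144576/290405 - 9144576/290405 = 0; e1245: 9144576/290405 - 9144576/290405 = 0 — confirming B is simple. So B^2 = -49/4.
B^2 = -49/4 — circular case — the even/odd split gives cos and sin: l = 7/2, alpha*l = -pi/2, so exp(alpha B) = cos(-pi/2) + (sin(-pi/2)/(7/2))*B = 0 + (-2/7)*B.
Answer: -281/241*e12 - 3888/1205*e13 - 3888/1205*e14 - 108/241*e15 + 3456/1205*e23 + 3456/1205*e24 + 96/241*e25
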